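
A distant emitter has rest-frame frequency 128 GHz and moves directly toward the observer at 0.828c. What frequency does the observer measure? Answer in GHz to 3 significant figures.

f_obs ≈ 417 GHz

Relativistic Doppler: f_obs = f_src √((1+β)/(1−β))
= 128 × √(1.8280/0.17200) = 128 × 3.2600 = 417 GHz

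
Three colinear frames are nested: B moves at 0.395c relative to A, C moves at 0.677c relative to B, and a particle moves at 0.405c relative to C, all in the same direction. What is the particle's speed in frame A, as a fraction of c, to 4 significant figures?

Compose boost 2: (0.677 + 0.395)/(1 + 0.677×0.395) = 1.072/1.26741 = 0.845816
Compose boost 3: (0.405 + 0.845816)/(1 + 0.405×0.845816) = 1.25082/1.34256 = 0.9317

u ≈ 0.9317c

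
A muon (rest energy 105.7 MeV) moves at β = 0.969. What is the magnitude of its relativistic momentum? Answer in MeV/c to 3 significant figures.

p ≈ 415 MeV/c

γ = 1/√(1 − 0.969²) = 4.0476
p = γβm₀c = 4.0476 × 0.969 × 105.7 MeV/c = 415 MeV/c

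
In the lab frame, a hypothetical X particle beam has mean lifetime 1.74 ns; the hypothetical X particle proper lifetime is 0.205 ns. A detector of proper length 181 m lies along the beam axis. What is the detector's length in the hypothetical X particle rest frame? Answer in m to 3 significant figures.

L ≈ 21.3 m

Time dilation ⇒ γ = Δt/τ₀ = 1.74/0.205 = 8.4878
Length contraction: L = L₀/γ = 181/8.4878 = 21.3 m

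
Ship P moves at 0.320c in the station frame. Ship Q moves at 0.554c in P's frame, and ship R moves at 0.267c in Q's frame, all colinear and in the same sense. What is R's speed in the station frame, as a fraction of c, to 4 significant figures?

u ≈ 0.8424c

Compose boost 2: (0.554 + 0.320)/(1 + 0.554×0.320) = 0.8740/1.17728 = 0.742389
Compose boost 3: (0.267 + 0.742389)/(1 + 0.267×0.742389) = 1.00939/1.19822 = 0.8424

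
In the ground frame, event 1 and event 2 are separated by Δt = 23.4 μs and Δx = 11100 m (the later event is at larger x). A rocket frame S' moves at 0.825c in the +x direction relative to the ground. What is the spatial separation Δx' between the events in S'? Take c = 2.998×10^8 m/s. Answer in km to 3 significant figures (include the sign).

γ = 1/√(1 − 0.825²) = 1.7695
Δx' = γ(Δx − vΔt) = 1.7695 × (11100 m − 0.825×(2.998×10^8 m/s)×23.4×10^-6 s)
= 1.7695 × (5312.4 m) = 9.40 km

Δx' ≈ 9.40 km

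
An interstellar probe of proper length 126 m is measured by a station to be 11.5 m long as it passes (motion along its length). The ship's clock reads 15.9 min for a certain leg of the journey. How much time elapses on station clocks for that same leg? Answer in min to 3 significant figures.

Length contraction ⇒ γ = L₀/L = 126/11.5 = 10.957
Time dilation: Δt = γτ₀ = 10.957 × 15.9 min = 174 min

Δt ≈ 174 min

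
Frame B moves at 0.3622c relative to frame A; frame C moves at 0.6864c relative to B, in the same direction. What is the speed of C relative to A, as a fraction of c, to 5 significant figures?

u ≈ 0.83981c

Compose boost 2: (0.6864 + 0.3622)/(1 + 0.6864×0.3622) = 1.0486/1.248614 = 0.83981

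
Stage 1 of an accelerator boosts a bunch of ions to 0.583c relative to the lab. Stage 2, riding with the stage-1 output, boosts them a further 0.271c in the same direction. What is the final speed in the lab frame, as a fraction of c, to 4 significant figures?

u ≈ 0.7375c

Compose boost 2: (0.271 + 0.583)/(1 + 0.271×0.583) = 0.8540/1.15799 = 0.7375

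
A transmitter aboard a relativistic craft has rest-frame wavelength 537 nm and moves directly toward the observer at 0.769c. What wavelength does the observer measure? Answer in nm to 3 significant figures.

Relativistic Doppler: λ_obs = λ_src √((1−β)/(1+β))
= 537 × √(0.23100/1.7690) = 537 × 0.36136 = 194 nm

λ_obs ≈ 194 nm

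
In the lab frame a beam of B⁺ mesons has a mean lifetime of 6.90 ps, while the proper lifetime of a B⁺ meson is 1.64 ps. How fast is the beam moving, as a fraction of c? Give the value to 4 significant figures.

γ = Δt/τ₀ = 6.90/1.64 = 4.20732
β = √(1 − 1/γ²) = √(1 − 1/4.20732²) = 0.9713

β ≈ 0.9713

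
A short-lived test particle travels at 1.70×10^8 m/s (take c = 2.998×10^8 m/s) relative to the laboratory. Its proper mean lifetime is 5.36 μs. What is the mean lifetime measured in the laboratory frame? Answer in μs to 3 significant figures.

β = v/c = 1.70×10^8 / 2.998×10^8 = 0.56704
γ = 1/√(1 − 0.56704²) = 1.2141
Time dilation: Δt = γτ₀ = 1.2141 × 5.36 μs = 6.51 μs

Δt ≈ 6.51 μs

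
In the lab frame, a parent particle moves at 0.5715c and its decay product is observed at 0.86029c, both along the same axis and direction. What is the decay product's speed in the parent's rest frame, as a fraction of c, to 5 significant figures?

u' ≈ 0.56810c

Inverse velocity addition: u' = (u − v)/(1 − uv/c²)
= (0.86029 − 0.5715)/(1 − 0.86029×0.5715) = 0.28879/0.5083443 = 0.56810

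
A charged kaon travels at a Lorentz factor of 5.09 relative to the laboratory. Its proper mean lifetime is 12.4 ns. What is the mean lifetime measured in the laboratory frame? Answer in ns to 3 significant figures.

γ = 5.09 (given)
Time dilation: Δt = γτ₀ = 5.09 × 12.4 ns = 63.1 ns

Δt ≈ 63.1 ns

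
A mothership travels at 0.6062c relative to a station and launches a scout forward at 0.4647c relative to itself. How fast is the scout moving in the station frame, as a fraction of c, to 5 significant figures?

u ≈ 0.83553c

Compose boost 2: (0.4647 + 0.6062)/(1 + 0.4647×0.6062) = 1.0709/1.281701 = 0.83553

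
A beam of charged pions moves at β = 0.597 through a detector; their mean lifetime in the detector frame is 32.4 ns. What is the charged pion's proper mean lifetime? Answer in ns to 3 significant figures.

τ₀ ≈ 26.0 ns

γ = 1/√(1 − 0.597²) = 1.2465
Proper time: τ₀ = Δt/γ = 32.4/1.2465 = 26.0 ns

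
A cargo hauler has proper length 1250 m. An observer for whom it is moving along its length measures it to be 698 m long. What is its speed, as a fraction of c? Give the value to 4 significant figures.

γ = L₀/L = 1250/698 = 1.79083
β = √(1 − 1/γ²) = 0.8296

β ≈ 0.8296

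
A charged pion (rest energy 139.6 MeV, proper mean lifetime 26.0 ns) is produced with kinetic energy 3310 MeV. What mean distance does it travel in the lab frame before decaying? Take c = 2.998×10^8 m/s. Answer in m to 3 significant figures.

d ≈ 192 m

γ = 1 + K/(m₀c²) = 1 + 3310/139.6 = 24.711
β = √(1 − 1/γ²) = 0.99918
Dilated lifetime: γτ₀ = 24.711 × 26.0 ns = 642.48 ns
d = βc·γτ₀ = 0.99918 × (2.998×10^8 m/s) × 6.4248×10^-7 s = 192 m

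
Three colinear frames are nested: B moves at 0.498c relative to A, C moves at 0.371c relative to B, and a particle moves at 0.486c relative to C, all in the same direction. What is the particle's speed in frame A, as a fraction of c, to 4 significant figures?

Compose boost 2: (0.371 + 0.498)/(1 + 0.371×0.498) = 0.8690/1.18476 = 0.733483
Compose boost 3: (0.486 + 0.733483)/(1 + 0.486×0.733483) = 1.21948/1.35647 = 0.8990

u ≈ 0.8990c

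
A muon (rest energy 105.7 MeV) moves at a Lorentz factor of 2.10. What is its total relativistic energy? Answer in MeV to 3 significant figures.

E ≈ 222 MeV

γ = 2.10 (given)
E = γm₀c² = 2.10 × 105.7 MeV = 222 MeV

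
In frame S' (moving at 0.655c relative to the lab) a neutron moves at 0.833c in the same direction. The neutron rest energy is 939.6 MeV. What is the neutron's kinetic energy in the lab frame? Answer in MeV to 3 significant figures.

u_lab = (0.833 + 0.655)/(1 + 0.833×0.655) = 0.962724
γ = 1/√(1 − 0.962724²) = 3.6970
K = (γ − 1)m₀c² = (3.6970 − 1) × 939.6 = 2.6970 × 939.6 = 2530 MeV

K ≈ 2530 MeV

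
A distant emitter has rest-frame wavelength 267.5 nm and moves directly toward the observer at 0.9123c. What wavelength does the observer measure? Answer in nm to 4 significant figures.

Relativistic Doppler: λ_obs = λ_src √((1−β)/(1+β))
= 267.5 × √(0.0877000/1.91230) = 267.5 × 0.214152 = 57.29 nm

λ_obs ≈ 57.29 nm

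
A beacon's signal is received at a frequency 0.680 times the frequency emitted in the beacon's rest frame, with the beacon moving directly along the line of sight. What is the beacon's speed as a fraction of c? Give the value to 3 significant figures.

f_obs/f_src = √((1−β)/(1+β)) = 0.680  ⇒  (1−β)/(1+β) = 0.46240
β = |1 − D²|/(1 + D²) = |1 − 0.46240|/(1 + 0.46240) = 0.368

β ≈ 0.368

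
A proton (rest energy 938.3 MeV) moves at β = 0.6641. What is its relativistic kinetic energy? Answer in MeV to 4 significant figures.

K ≈ 316.7 MeV

γ = 1/√(1 − 0.6641²) = 1.33754
K = (γ − 1)m₀c² = (1.33754 − 1) × 938.3 MeV = 0.337535 × 938.3 MeV = 316.7 MeV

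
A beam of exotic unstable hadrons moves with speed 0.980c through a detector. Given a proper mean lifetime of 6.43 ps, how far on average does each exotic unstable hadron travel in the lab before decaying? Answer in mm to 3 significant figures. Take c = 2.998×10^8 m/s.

d ≈ 9.49 mm

γ = 1/√(1 − 0.980²) = 5.0252
Dilated lifetime: Δt = γτ₀ = 5.0252 × 6.43 ps = 32.312 ps
d = vΔt = 0.980c × 32.312 ps = 2.9380×10^8 m/s × 3.2312×10^-11 s = 9.49 mm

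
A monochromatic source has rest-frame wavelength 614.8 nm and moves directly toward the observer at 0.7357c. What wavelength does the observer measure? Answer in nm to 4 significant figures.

λ_obs ≈ 239.9 nm

Relativistic Doppler: λ_obs = λ_src √((1−β)/(1+β))
= 614.8 × √(0.264300/1.73570) = 614.8 × 0.390222 = 239.9 nm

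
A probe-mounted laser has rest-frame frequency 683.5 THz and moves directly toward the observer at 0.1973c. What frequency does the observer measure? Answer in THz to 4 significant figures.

f_obs ≈ 834.8 THz

Relativistic Doppler: f_obs = f_src √((1+β)/(1−β))
= 683.5 × √(1.19730/0.802700) = 683.5 × 1.22131 = 834.8 THz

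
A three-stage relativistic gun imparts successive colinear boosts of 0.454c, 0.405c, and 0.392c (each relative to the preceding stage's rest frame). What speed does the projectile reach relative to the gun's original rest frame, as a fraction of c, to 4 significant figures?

Compose boost 2: (0.405 + 0.454)/(1 + 0.405×0.454) = 0.8590/1.18387 = 0.725586
Compose boost 3: (0.392 + 0.725586)/(1 + 0.392×0.725586) = 1.11759/1.28443 = 0.8701

u ≈ 0.8701c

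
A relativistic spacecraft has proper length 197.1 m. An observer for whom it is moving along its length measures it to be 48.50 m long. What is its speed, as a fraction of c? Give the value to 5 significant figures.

γ = L₀/L = 197.1/48.50 = 4.063918
β = √(1 − 1/γ²) = 0.96925

β ≈ 0.96925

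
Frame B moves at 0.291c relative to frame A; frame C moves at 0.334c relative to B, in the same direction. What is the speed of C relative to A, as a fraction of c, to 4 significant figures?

Compose boost 2: (0.334 + 0.291)/(1 + 0.334×0.291) = 0.6250/1.09719 = 0.5696

u ≈ 0.5696c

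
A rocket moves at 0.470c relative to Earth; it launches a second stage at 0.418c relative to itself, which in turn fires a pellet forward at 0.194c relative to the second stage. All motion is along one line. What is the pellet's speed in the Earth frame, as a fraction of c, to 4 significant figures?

u ≈ 0.8184c

Compose boost 2: (0.418 + 0.470)/(1 + 0.418×0.470) = 0.8880/1.19646 = 0.742189
Compose boost 3: (0.194 + 0.742189)/(1 + 0.194×0.742189) = 0.936189/1.14398 = 0.8184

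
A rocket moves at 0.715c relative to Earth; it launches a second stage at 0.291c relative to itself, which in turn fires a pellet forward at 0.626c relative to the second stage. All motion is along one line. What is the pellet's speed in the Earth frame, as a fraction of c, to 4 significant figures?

Compose boost 2: (0.291 + 0.715)/(1 + 0.291×0.715) = 1.006/1.20806 = 0.832737
Compose boost 3: (0.626 + 0.832737)/(1 + 0.626×0.832737) = 1.45874/1.52129 = 0.9589

u ≈ 0.9589c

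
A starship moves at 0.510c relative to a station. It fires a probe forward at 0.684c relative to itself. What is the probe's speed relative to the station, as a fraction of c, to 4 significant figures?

u ≈ 0.8852c

Relativistic velocity addition: u = (u' + v)/(1 + u'v/c²)
= (0.684 + 0.510)/(1 + 0.684×0.510) = 1.194/1.34884 = 0.8852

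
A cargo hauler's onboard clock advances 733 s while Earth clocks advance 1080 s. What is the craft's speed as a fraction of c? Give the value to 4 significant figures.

β ≈ 0.7344

γ = Δt/τ₀ = 1080/733 = 1.47340
β = √(1 − 1/γ²) = √(1 − 1/1.47340²) = 0.7344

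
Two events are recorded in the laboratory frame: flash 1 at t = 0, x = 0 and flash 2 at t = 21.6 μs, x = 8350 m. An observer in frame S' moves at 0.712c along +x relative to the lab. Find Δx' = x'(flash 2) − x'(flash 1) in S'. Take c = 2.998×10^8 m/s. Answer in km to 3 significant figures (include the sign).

Δx' ≈ 5.33 km

γ = 1/√(1 − 0.712²) = 1.4241
Δx' = γ(Δx − vΔt) = 1.4241 × (8350 m − 0.712×(2.998×10^8 m/s)×21.6×10^-6 s)
= 1.4241 × (3739.3 m) = 5.33 km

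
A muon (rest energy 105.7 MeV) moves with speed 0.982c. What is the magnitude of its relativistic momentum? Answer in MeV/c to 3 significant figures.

γ = 1/√(1 − 0.982²) = 5.2943
p = γβm₀c = 5.2943 × 0.982 × 105.7 MeV/c = 550 MeV/c

p ≈ 550 MeV/c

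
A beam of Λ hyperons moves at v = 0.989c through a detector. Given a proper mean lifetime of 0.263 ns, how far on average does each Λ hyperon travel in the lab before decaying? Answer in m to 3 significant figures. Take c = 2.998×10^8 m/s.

γ = 1/√(1 − 0.989²) = 6.7606
Dilated lifetime: Δt = γτ₀ = 6.7606 × 0.263 ns = 1.7780 ns
d = vΔt = 0.989c × 1.7780 ns = 2.9650×10^8 m/s × 1.7780×10^-9 s = 0.527 m

d ≈ 0.527 m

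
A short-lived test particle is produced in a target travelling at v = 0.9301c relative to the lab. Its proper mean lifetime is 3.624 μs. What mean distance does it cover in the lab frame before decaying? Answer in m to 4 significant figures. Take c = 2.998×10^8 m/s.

d ≈ 2751 m

γ = 1/√(1 − 0.9301²) = 2.72252
Dilated lifetime: Δt = γτ₀ = 2.72252 × 3.624 μs = 9.86642 μs
d = vΔt = 0.9301c × 9.86642 μs = 2.78844×10^8 m/s × 9.86642×10^-6 s = 2751 m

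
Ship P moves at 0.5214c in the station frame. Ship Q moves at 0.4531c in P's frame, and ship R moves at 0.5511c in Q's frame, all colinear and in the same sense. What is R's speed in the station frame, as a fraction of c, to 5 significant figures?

Compose boost 2: (0.4531 + 0.5214)/(1 + 0.4531×0.5214) = 0.97450/1.236246 = 0.7882733
Compose boost 3: (0.5511 + 0.7882733)/(1 + 0.5511×0.7882733) = 1.339373/1.434417 = 0.93374

u ≈ 0.93374c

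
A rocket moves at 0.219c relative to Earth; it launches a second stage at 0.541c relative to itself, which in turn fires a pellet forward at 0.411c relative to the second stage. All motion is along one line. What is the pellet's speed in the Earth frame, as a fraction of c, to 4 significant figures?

Compose boost 2: (0.541 + 0.219)/(1 + 0.541×0.219) = 0.7600/1.11848 = 0.679494
Compose boost 3: (0.411 + 0.679494)/(1 + 0.411×0.679494) = 1.09049/1.27927 = 0.8524

u ≈ 0.8524c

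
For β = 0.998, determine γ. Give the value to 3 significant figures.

γ ≈ 15.8

γ = 1/√(1 − β²) = 1/√(1 − 0.998²) = 1/√(0.0039960) = 15.8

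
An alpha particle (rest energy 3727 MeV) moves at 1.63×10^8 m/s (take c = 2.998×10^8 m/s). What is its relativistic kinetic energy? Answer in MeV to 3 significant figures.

K ≈ 714 MeV

β = v/c = 1.63×10^8 / 2.998×10^8 = 0.54370
γ = 1/√(1 − 0.54370²) = 1.1915
K = (γ − 1)m₀c² = (1.1915 − 1) × 3727 MeV = 0.19149 × 3727 MeV = 714 MeV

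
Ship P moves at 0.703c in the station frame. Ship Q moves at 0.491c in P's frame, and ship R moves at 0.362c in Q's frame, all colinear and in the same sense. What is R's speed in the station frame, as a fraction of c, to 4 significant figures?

u ≈ 0.9457c

Compose boost 2: (0.491 + 0.703)/(1 + 0.491×0.703) = 1.194/1.34517 = 0.887618
Compose boost 3: (0.362 + 0.887618)/(1 + 0.362×0.887618) = 1.24962/1.32132 = 0.9457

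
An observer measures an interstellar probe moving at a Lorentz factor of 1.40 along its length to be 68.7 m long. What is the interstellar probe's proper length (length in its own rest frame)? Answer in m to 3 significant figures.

γ = 1.40 (given)
L₀ = γL = 1.40 × 68.7 = 96.2 m

L₀ ≈ 96.2 m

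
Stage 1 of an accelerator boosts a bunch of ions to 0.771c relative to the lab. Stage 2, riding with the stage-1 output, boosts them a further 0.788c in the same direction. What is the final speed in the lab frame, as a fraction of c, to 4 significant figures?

Compose boost 2: (0.788 + 0.771)/(1 + 0.788×0.771) = 1.559/1.60755 = 0.9698

u ≈ 0.9698c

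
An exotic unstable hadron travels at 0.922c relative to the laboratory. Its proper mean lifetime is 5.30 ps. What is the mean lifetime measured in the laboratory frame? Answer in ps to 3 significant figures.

γ = 1/√(1 − 0.922²) = 2.5827
Time dilation: Δt = γτ₀ = 2.5827 × 5.30 ps = 13.7 ps

Δt ≈ 13.7 ps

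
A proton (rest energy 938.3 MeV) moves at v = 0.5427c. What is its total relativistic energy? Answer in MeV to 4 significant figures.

E ≈ 1117 MeV

γ = 1/√(1 − 0.5427²) = 1.19058
E = γm₀c² = 1.19058 × 938.3 MeV = 1117 MeV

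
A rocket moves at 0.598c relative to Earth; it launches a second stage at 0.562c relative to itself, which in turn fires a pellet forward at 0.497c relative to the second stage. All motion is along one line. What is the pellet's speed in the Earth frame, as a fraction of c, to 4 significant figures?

u ≈ 0.9537c

Compose boost 2: (0.562 + 0.598)/(1 + 0.562×0.598) = 1.160/1.33608 = 0.868214
Compose boost 3: (0.497 + 0.868214)/(1 + 0.497×0.868214) = 1.36521/1.43150 = 0.9537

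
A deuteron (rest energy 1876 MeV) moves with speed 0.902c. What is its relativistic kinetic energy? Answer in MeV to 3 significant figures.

K ≈ 2470 MeV

γ = 1/√(1 − 0.902²) = 2.3162
K = (γ − 1)m₀c² = (2.3162 − 1) × 1876 MeV = 1.3162 × 1876 MeV = 2470 MeV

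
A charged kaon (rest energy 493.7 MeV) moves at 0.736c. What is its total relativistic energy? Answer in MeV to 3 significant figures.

γ = 1/√(1 − 0.736²) = 1.4771
E = γm₀c² = 1.4771 × 493.7 MeV = 729 MeV

E ≈ 729 MeV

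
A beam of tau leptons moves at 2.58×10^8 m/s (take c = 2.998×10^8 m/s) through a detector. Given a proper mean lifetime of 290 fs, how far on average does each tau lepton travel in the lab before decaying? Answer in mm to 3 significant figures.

β = v/c = 2.58×10^8 / 2.998×10^8 = 0.86057
γ = 1/√(1 − 0.86057²) = 1.9634
Dilated lifetime: Δt = γτ₀ = 1.9634 × 290 fs = 569.38 fs
d = vΔt = 0.86057c × 569.38 fs = 2.5800×10^8 m/s × 5.6938×10^-13 s = 0.147 mm

d ≈ 0.147 mm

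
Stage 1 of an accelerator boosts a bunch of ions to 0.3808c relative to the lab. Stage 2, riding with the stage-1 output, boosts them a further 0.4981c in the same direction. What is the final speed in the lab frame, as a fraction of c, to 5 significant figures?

Compose boost 2: (0.4981 + 0.3808)/(1 + 0.4981×0.3808) = 0.87890/1.189676 = 0.73877

u ≈ 0.73877c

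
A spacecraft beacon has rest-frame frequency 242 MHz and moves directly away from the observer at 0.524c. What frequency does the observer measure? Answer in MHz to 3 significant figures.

Relativistic Doppler: f_obs = f_src √((1−β)/(1+β))
= 242 × √(0.47600/1.5240) = 242 × 0.55887 = 135 MHz

f_obs ≈ 135 MHz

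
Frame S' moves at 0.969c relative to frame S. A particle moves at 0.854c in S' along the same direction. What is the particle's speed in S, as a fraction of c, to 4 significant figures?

Relativistic velocity addition: u = (u' + v)/(1 + u'v/c²)
= (0.854 + 0.969)/(1 + 0.854×0.969) = 1.823/1.82753 = 0.9975

u ≈ 0.9975c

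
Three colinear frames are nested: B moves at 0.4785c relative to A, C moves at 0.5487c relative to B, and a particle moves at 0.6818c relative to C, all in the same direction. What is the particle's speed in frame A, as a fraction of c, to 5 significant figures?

Compose boost 2: (0.5487 + 0.4785)/(1 + 0.5487×0.4785) = 1.0272/1.262553 = 0.8135896
Compose boost 3: (0.6818 + 0.8135896)/(1 + 0.6818×0.8135896) = 1.495390/1.554705 = 0.96185

u ≈ 0.96185c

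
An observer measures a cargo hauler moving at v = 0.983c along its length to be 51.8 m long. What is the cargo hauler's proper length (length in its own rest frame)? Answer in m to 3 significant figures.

γ = 1/√(1 − 0.983²) = 5.4465
L₀ = γL = 5.4465 × 51.8 = 282 m

L₀ ≈ 282 m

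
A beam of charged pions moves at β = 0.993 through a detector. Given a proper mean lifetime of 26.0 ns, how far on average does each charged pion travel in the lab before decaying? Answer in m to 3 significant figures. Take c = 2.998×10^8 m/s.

γ = 1/√(1 − 0.993²) = 8.4664
Dilated lifetime: Δt = γτ₀ = 8.4664 × 26.0 ns = 220.13 ns
d = vΔt = 0.993c × 220.13 ns = 2.9770×10^8 m/s × 2.2013×10^-7 s = 65.5 m

d ≈ 65.5 m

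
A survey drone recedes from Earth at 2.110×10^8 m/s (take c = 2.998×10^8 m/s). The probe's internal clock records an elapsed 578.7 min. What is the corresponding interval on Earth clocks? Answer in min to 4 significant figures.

β = v/c = 2.110×10^8 / 2.998×10^8 = 0.703803
γ = 1/√(1 − 0.703803²) = 1.40767
Time dilation: Δt = γτ₀ = 1.40767 × 578.7 min = 814.6 min

Δt ≈ 814.6 min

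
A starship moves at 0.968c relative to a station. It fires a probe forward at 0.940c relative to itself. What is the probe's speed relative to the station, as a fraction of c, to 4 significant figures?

Relativistic velocity addition: u = (u' + v)/(1 + u'v/c²)
= (0.940 + 0.968)/(1 + 0.940×0.968) = 1.908/1.90992 = 0.9990

u ≈ 0.9990c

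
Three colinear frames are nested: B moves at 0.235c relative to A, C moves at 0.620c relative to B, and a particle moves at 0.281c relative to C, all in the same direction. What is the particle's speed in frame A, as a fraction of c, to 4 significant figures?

u ≈ 0.8492c

Compose boost 2: (0.620 + 0.235)/(1 + 0.620×0.235) = 0.8550/1.14570 = 0.746269
Compose boost 3: (0.281 + 0.746269)/(1 + 0.281×0.746269) = 1.02727/1.20970 = 0.8492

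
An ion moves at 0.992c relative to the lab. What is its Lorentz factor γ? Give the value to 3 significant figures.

γ = 1/√(1 − β²) = 1/√(1 − 0.992²) = 1/√(0.015936) = 7.92

γ ≈ 7.92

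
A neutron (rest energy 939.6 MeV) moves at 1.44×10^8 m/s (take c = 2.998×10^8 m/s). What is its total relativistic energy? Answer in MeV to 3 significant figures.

E ≈ 1070 MeV

β = v/c = 1.44×10^8 / 2.998×10^8 = 0.48032
γ = 1/√(1 − 0.48032²) = 1.1401
E = γm₀c² = 1.1401 × 939.6 MeV = 1070 MeV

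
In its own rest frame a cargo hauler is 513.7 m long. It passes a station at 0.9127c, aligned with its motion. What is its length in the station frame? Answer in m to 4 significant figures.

L ≈ 209.9 m

γ = 1/√(1 − 0.9127²) = 2.44720
Length contraction: L = L₀/γ = 513.7/2.44720 = 209.9 m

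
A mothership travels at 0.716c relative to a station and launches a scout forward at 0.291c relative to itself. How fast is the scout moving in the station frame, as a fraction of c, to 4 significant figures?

u ≈ 0.8334c

Compose boost 2: (0.291 + 0.716)/(1 + 0.291×0.716) = 1.007/1.20836 = 0.8334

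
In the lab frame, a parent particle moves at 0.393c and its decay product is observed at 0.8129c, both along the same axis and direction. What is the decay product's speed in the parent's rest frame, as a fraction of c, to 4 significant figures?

u' ≈ 0.6170c

Inverse velocity addition: u' = (u − v)/(1 − uv/c²)
= (0.8129 − 0.393)/(1 − 0.8129×0.393) = 0.4199/0.680530 = 0.6170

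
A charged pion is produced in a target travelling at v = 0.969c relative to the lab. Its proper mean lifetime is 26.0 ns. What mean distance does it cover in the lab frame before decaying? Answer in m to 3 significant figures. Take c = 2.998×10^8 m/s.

γ = 1/√(1 − 0.969²) = 4.0476
Dilated lifetime: Δt = γτ₀ = 4.0476 × 26.0 ns = 105.24 ns
d = vΔt = 0.969c × 105.24 ns = 2.9051×10^8 m/s × 1.0524×10^-7 s = 30.6 m

d ≈ 30.6 m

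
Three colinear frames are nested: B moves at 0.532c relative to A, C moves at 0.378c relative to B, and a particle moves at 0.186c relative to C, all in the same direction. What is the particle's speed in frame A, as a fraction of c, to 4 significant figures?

Compose boost 2: (0.378 + 0.532)/(1 + 0.378×0.532) = 0.9100/1.20110 = 0.757641
Compose boost 3: (0.186 + 0.757641)/(1 + 0.186×0.757641) = 0.943641/1.14092 = 0.8271

u ≈ 0.8271c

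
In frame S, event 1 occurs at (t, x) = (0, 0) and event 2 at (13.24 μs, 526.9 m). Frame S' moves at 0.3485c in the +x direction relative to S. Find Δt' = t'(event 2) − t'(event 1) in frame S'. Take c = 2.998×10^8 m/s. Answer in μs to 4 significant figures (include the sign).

Δt' ≈ 13.47 μs

γ = 1/√(1 − 0.3485²) = 1.06688
Δt' = γ(Δt − vΔx/c²) = 1.06688 × (13.24 μs − 0.3485×526.9 m / (2.998×10^8 m/s))
= 1.06688 × (12.6275 μs) = 13.47 μs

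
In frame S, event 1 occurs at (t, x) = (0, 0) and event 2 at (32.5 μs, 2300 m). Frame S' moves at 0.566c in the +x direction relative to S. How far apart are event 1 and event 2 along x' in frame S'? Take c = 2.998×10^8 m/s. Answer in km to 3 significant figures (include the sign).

γ = 1/√(1 − 0.566²) = 1.2130
Δx' = γ(Δx − vΔt) = 1.2130 × (2300 m − 0.566×(2.998×10^8 m/s)×32.5×10^-6 s)
= 1.2130 × (-3214.8 m) = -3.90 km

Δx' ≈ -3.90 km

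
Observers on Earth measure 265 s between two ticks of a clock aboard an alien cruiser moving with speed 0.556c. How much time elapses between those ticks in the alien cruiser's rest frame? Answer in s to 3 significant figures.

τ₀ ≈ 220 s

γ = 1/√(1 − 0.556²) = 1.2031
Proper time: τ₀ = Δt/γ = 265/1.2031 = 220 s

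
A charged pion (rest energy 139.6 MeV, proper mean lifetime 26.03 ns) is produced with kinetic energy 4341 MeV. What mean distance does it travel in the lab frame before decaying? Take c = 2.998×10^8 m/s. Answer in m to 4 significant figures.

γ = 1 + K/(m₀c²) = 1 + 4341/139.6 = 32.0960
β = √(1 − 1/γ²) = 0.999515
Dilated lifetime: γτ₀ = 32.0960 × 26.03 ns = 835.459 ns
d = βc·γτ₀ = 0.999515 × (2.998×10^8 m/s) × 8.35459×10^-7 s = 250.3 m

d ≈ 250.3 m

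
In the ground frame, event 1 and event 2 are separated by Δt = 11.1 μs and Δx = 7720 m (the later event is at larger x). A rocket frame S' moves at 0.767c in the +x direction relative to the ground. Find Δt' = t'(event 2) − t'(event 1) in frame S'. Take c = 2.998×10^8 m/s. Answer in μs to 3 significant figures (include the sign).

Δt' ≈ -13.5 μs

γ = 1/√(1 − 0.767²) = 1.5585
Δt' = γ(Δt − vΔx/c²) = 1.5585 × (11.1 μs − 0.767×7720 m / (2.998×10^8 m/s))
= 1.5585 × (-8.6506 μs) = -13.5 μs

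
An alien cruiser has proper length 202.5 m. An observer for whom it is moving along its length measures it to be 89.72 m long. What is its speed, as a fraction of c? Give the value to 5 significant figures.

β ≈ 0.89649

γ = L₀/L = 202.5/89.72 = 2.257022
β = √(1 − 1/γ²) = 0.89649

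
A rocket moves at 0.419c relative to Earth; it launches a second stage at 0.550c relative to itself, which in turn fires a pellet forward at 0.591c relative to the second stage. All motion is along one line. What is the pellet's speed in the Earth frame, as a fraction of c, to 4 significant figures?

Compose boost 2: (0.550 + 0.419)/(1 + 0.550×0.419) = 0.9690/1.23045 = 0.787517
Compose boost 3: (0.591 + 0.787517)/(1 + 0.591×0.787517) = 1.37852/1.46542 = 0.9407

u ≈ 0.9407c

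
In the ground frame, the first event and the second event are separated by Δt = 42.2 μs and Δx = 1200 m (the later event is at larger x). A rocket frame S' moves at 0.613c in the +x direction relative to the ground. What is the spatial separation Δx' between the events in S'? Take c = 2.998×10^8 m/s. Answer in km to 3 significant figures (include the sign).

γ = 1/√(1 − 0.613²) = 1.2657
Δx' = γ(Δx − vΔt) = 1.2657 × (1200 m − 0.613×(2.998×10^8 m/s)×42.2×10^-6 s)
= 1.2657 × (-6555.4 m) = -8.30 km

Δx' ≈ -8.30 km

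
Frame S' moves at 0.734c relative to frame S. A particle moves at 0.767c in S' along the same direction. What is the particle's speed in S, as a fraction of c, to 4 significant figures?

Relativistic velocity addition: u = (u' + v)/(1 + u'v/c²)
= (0.767 + 0.734)/(1 + 0.767×0.734) = 1.501/1.56298 = 0.9603

u ≈ 0.9603c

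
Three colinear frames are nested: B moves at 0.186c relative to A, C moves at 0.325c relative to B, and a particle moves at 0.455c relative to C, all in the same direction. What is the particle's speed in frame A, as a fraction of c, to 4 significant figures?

u ≈ 0.7684c

Compose boost 2: (0.325 + 0.186)/(1 + 0.325×0.186) = 0.5110/1.06045 = 0.481871
Compose boost 3: (0.455 + 0.481871)/(1 + 0.455×0.481871) = 0.936871/1.21925 = 0.7684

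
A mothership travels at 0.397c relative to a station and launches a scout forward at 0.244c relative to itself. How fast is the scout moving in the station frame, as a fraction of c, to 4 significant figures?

Compose boost 2: (0.244 + 0.397)/(1 + 0.244×0.397) = 0.6410/1.09687 = 0.5844

u ≈ 0.5844c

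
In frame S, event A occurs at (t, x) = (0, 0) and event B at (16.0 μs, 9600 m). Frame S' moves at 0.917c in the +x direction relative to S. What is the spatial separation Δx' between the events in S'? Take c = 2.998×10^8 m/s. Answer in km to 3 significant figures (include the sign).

Δx' ≈ 13.0 km

γ = 1/√(1 − 0.917²) = 2.5070
Δx' = γ(Δx − vΔt) = 2.5070 × (9600 m − 0.917×(2.998×10^8 m/s)×16.0×10^-6 s)
= 2.5070 × (5201.3 m) = 13.0 km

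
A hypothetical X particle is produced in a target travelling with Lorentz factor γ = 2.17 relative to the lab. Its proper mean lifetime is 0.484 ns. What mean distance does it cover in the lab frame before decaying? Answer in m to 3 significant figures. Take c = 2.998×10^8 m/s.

β = √(1 − 1/γ²) = √(1 − 1/2.17²) = 0.88749
Dilated lifetime: Δt = γτ₀ = 2.17 × 0.484 ns = 1.0503 ns
d = vΔt = 0.88749c × 1.0503 ns = 2.6607×10^8 m/s × 1.0503×10^-9 s = 0.279 m

d ≈ 0.279 m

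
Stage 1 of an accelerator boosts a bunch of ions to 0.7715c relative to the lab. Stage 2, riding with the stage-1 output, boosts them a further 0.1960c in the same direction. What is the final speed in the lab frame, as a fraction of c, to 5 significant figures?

Compose boost 2: (0.1960 + 0.7715)/(1 + 0.1960×0.7715) = 0.96750/1.151214 = 0.84042

u ≈ 0.84042c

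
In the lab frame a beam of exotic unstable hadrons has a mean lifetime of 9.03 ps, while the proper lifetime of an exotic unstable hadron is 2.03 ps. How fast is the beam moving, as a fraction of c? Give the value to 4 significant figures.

β ≈ 0.9744

γ = Δt/τ₀ = 9.03/2.03 = 4.44828
β = √(1 − 1/γ²) = √(1 − 1/4.44828²) = 0.9744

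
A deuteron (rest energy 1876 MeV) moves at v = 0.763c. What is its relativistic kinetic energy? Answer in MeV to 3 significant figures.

K ≈ 1030 MeV

γ = 1/√(1 − 0.763²) = 1.5470
K = (γ − 1)m₀c² = (1.5470 − 1) × 1876 MeV = 0.54703 × 1876 MeV = 1030 MeV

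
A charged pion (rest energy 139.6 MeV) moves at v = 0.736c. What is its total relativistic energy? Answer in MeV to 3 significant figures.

E ≈ 206 MeV

γ = 1/√(1 − 0.736²) = 1.4771
E = γm₀c² = 1.4771 × 139.6 MeV = 206 MeV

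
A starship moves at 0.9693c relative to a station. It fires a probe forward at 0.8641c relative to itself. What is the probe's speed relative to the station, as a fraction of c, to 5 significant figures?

Relativistic velocity addition: u = (u' + v)/(1 + u'v/c²)
= (0.8641 + 0.9693)/(1 + 0.8641×0.9693) = 1.8334/1.837572 = 0.99773

u ≈ 0.99773c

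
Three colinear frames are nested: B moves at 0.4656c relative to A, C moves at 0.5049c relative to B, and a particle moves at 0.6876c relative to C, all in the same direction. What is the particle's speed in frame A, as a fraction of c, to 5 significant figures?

u ≈ 0.95655c

Compose boost 2: (0.5049 + 0.4656)/(1 + 0.5049×0.4656) = 0.97050/1.235081 = 0.7857781
Compose boost 3: (0.6876 + 0.7857781)/(1 + 0.6876×0.7857781) = 1.473378/1.540301 = 0.95655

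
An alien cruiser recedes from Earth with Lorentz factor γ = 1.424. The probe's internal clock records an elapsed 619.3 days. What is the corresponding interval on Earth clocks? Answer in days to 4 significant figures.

Δt ≈ 881.9 days

γ = 1.424 (given)
Time dilation: Δt = γτ₀ = 1.424 × 619.3 days = 881.9 days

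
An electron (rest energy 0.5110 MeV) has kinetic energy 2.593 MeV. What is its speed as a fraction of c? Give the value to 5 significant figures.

γ = 1 + K/(m₀c²) = 1 + 2.593/0.5110 = 6.074364
β = √(1 − 1/γ²) = 0.98636

β ≈ 0.98636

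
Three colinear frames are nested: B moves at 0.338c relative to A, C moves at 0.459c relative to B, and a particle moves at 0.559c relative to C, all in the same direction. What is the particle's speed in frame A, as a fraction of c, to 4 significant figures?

u ≈ 0.9013c

Compose boost 2: (0.459 + 0.338)/(1 + 0.459×0.338) = 0.7970/1.15514 = 0.689958
Compose boost 3: (0.559 + 0.689958)/(1 + 0.559×0.689958) = 1.24896/1.38569 = 0.9013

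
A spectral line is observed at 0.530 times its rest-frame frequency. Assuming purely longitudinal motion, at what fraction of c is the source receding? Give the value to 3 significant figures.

f_obs/f_src = √((1−β)/(1+β)) = 0.530  ⇒  (1−β)/(1+β) = 0.28090
β = |1 − D²|/(1 + D²) = |1 − 0.28090|/(1 + 0.28090) = 0.561

β ≈ 0.561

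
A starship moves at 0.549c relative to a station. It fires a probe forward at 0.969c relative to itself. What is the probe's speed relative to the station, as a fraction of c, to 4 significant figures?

u ≈ 0.9909c

Relativistic velocity addition: u = (u' + v)/(1 + u'v/c²)
= (0.969 + 0.549)/(1 + 0.969×0.549) = 1.518/1.53198 = 0.9909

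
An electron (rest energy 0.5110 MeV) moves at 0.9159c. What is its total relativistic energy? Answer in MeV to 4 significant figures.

E ≈ 1.273 MeV

γ = 1/√(1 − 0.9159²) = 2.49124
E = γm₀c² = 2.49124 × 0.5110 MeV = 1.273 MeV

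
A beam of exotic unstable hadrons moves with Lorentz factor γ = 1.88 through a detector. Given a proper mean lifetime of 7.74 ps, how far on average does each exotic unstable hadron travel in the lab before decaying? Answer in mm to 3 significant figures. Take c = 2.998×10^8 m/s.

β = √(1 − 1/γ²) = √(1 − 1/1.88²) = 0.84680
Dilated lifetime: Δt = γτ₀ = 1.88 × 7.74 ps = 14.551 ps
d = vΔt = 0.84680c × 14.551 ps = 2.5387×10^8 m/s × 1.4551×10^-11 s = 3.69 mm

d ≈ 3.69 mm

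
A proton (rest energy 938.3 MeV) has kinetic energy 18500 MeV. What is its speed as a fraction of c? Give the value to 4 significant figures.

β ≈ 0.9988

γ = 1 + K/(m₀c²) = 1 + 18500/938.3 = 20.7165
β = √(1 − 1/γ²) = 0.9988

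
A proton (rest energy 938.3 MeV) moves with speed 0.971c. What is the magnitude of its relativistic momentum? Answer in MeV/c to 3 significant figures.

p ≈ 3810 MeV/c

γ = 1/√(1 − 0.971²) = 4.1827
p = γβm₀c = 4.1827 × 0.971 × 938.3 MeV/c = 3810 MeV/c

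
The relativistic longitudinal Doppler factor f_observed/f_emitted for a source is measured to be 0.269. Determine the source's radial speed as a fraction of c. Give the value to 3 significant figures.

f_obs/f_src = √((1−β)/(1+β)) = 0.269  ⇒  (1−β)/(1+β) = 0.072361
β = |1 − D²|/(1 + D²) = |1 − 0.072361|/(1 + 0.072361) = 0.865

β ≈ 0.865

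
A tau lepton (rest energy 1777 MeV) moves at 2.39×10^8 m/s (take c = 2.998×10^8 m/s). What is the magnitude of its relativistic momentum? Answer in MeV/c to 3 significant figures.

p ≈ 2350 MeV/c

β = v/c = 2.39×10^8 / 2.998×10^8 = 0.79720
γ = 1/√(1 − 0.79720²) = 1.6564
p = γβm₀c = 1.6564 × 0.79720 × 1777 MeV/c = 2350 MeV/c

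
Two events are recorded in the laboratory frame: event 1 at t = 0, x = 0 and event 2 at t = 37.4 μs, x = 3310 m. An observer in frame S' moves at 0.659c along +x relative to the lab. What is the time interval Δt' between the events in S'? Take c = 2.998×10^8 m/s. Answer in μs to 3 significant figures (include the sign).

γ = 1/√(1 − 0.659²) = 1.3295
Δt' = γ(Δt − vΔx/c²) = 1.3295 × (37.4 μs − 0.659×3310 m / (2.998×10^8 m/s))
= 1.3295 × (30.124 μs) = 40.1 μs

Δt' ≈ 40.1 μs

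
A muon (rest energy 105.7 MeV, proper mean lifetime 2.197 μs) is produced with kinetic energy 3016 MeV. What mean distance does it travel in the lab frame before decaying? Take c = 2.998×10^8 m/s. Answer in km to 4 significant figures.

d ≈ 19.44 km

γ = 1 + K/(m₀c²) = 1 + 3016/105.7 = 29.5336
β = √(1 − 1/γ²) = 0.999427
Dilated lifetime: γτ₀ = 29.5336 × 2.197 μs = 64.8853 μs
d = βc·γτ₀ = 0.999427 × (2.998×10^8 m/s) × 6.48853×10^-5 s = 19.44 km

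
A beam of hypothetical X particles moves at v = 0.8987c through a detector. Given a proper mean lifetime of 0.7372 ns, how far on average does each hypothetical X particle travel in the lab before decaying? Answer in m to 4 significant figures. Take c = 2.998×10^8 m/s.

γ = 1/√(1 − 0.8987²) = 2.28017
Dilated lifetime: Δt = γτ₀ = 2.28017 × 0.7372 ns = 1.68094 ns
d = vΔt = 0.8987c × 1.68094 ns = 2.69430×10^8 m/s × 1.68094×10^-9 s = 0.4529 m

d ≈ 0.4529 m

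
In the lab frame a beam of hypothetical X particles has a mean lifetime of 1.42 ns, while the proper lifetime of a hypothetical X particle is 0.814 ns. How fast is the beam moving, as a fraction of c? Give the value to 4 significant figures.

β ≈ 0.8194

γ = Δt/τ₀ = 1.42/0.814 = 1.74447
β = √(1 − 1/γ²) = √(1 − 1/1.74447²) = 0.8194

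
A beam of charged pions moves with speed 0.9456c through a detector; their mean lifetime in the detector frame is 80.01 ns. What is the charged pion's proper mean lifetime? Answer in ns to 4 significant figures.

τ₀ ≈ 26.03 ns

γ = 1/√(1 − 0.9456²) = 3.07379
Proper time: τ₀ = Δt/γ = 80.01/3.07379 = 26.03 ns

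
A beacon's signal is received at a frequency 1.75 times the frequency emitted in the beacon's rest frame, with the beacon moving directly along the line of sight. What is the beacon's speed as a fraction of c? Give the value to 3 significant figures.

β ≈ 0.508

f_obs/f_src = √((1+β)/(1−β)) = 1.75  ⇒  (1+β)/(1−β) = 3.0625
β = |1 − D²|/(1 + D²) = |1 − 3.0625|/(1 + 3.0625) = 0.508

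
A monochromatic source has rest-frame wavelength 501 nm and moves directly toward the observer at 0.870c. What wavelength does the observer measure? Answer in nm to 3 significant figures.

Relativistic Doppler: λ_obs = λ_src √((1−β)/(1+β))
= 501 × √(0.13000/1.8700) = 501 × 0.26366 = 132 nm

λ_obs ≈ 132 nm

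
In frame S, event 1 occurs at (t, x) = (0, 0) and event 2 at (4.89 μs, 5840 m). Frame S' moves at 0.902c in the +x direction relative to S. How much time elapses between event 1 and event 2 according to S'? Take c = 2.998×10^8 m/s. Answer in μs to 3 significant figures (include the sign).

γ = 1/√(1 − 0.902²) = 2.3162
Δt' = γ(Δt − vΔx/c²) = 2.3162 × (4.89 μs − 0.902×5840 m / (2.998×10^8 m/s))
= 2.3162 × (-12.681 μs) = -29.4 μs

Δt' ≈ -29.4 μs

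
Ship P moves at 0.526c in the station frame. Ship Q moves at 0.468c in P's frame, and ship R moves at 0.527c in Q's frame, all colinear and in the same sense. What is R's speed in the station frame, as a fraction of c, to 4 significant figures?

u ≈ 0.9326c

Compose boost 2: (0.468 + 0.526)/(1 + 0.468×0.526) = 0.9940/1.24617 = 0.797645
Compose boost 3: (0.527 + 0.797645)/(1 + 0.527×0.797645) = 1.32465/1.42036 = 0.9326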